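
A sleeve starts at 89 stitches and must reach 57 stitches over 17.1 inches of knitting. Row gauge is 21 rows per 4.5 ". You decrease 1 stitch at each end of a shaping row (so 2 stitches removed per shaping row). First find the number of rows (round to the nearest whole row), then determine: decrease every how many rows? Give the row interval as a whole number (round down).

Decrease every 5th row.

Rows = 17.1 × 4.667 = 79.8 → 80 rows.
Stitches to remove: 32 → 16 shaping rows (at 2 st each).
80 / 16 = 5.00 → every 5 rows.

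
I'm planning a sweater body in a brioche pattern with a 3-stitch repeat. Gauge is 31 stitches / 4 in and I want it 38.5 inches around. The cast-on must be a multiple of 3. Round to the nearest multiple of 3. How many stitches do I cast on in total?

31 / 4 = 7.75 sts per inch.
38.5 × 7.75 = 298.38 sts.
Nearest multiple of 3: 297.

Cast on 297 stitches.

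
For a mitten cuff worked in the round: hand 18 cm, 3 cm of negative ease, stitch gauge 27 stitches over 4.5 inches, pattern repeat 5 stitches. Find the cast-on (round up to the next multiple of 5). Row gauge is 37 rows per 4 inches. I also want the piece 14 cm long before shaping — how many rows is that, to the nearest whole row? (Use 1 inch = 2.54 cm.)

Cast on 40 stitches; work 51 rows.

Finished = 18 − 3 = 15 cm.
15 cm × 1/2.54 = 5.91 inches.
27/4.5 = 6 sts per in; 5.91 × 6 = 35.43 sts.
Next multiple of 5 → 40.
14 cm = 5.51 inches; × 9.25 = 50.98 → 51 rows.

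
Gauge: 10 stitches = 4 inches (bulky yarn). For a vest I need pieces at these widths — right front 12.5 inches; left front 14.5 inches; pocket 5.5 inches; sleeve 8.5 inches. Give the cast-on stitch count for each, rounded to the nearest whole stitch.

right front 31; left front 36; pocket 14; sleeve 21.

Rate = 10/4 = 2.5 sts per in.
right front: 12.5 × 2.5 = 31.25 → 31.
left front: 14.5 × 2.5 = 36.25 → 36.
pocket: 5.5 × 2.5 = 13.75 → 14.
sleeve: 8.5 × 2.5 = 21.25 → 21.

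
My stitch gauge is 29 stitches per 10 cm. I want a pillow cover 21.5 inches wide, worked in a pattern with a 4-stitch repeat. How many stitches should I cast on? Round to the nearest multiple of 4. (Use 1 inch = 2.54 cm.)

21.5 in = 21.5 × 2.54 = 54.61 cm.
29 / 10 = 2.9 sts/cm.
54.61 × 2.9 = 158.37 sts.
→ 160.

Cast on 160 stitches.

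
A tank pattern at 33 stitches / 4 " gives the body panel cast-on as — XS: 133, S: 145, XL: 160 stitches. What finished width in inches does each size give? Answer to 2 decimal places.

XS 16.12 inches; S 17.58 inches; XL 19.39 inches.

33/4 = 8.25 sts per in.
XS: 133 / 8.25 = 16.121 → 16.12 in.
S: 145 / 8.25 = 17.576 → 17.58 in.
XL: 160 / 8.25 = 19.394 → 19.39 in.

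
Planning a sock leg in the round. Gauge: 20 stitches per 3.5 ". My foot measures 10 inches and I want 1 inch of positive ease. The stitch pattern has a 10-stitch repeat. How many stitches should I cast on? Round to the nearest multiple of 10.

Finished = 10 + 1 = 11 inches.
20 / 3.5 = 5.714 sts/in.
11 × 5.714 = 62.86 sts.
Nearest multiple of 10: 60.

Cast on 60 stitches.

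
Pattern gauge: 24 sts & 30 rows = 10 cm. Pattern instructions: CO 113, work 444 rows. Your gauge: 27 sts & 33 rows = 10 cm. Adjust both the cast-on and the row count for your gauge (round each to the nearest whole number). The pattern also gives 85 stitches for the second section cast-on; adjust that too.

Stitches: 113 × 27/24 = 127.12 → 127.
Rows: 444 × 33/30 = 488.40 → 488.
second section cast-on: 85 × 27/24 = 95.62 → 96.

Cast on 127 stitches; work 488 rows; second section cast-on 96 stitches.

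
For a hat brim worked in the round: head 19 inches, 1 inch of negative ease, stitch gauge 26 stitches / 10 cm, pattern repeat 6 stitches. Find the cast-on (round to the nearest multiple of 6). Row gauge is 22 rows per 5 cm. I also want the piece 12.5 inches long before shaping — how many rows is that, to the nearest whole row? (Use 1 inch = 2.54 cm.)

Cast on 120 stitches; work 140 rows.

Finished = 19 − 1 = 18 inches.
18 inches × 2.54 = 45.72 cm.
26/10 = 2.6 sts per cm; 45.72 × 2.6 = 118.87 sts.
Nearest multiple of 6 → 120.
12.5 inches = 31.75 cm; × 4.4 = 139.70 → 140 rows.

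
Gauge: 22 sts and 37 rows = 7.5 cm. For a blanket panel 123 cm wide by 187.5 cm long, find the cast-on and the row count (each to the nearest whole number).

Stitch gauge = 22/7.5 = 2.933 sts/cm; 123 × 2.933 = 360.80 → 361 sts.
Row gauge = 37/7.5 = 4.933 rows/cm; 187.5 × 4.933 = 925.00 → 925 rows.

Cast on 361 stitches and work 925 rows.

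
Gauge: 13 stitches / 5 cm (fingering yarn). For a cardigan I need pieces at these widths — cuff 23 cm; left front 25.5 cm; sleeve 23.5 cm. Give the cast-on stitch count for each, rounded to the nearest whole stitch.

cuff 60; left front 66; sleeve 61.

Rate = 13/5 = 2.6 sts per cm.
cuff: 23 × 2.6 = 59.80 → 60.
left front: 25.5 × 2.6 = 66.30 → 66.
sleeve: 23.5 × 2.6 = 61.10 → 61.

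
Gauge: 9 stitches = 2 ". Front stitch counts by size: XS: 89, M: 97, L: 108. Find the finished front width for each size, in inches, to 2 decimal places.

XS 19.78 inches; M 21.56 inches; L 24.00 inches.

9/2 = 4.5 sts per in.
XS: 89 / 4.5 = 19.778 → 19.78 in.
M: 97 / 4.5 = 21.556 → 21.56 in.
L: 108 / 4.5 = 24.000 → 24.00 in.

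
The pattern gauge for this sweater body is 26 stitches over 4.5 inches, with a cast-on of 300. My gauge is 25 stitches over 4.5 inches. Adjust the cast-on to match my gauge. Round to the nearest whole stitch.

288 stitches.

Scale factor = 25 / 26 = 0.962.
300 × 25 / 26 = 288.46 sts.
→ 288 sts.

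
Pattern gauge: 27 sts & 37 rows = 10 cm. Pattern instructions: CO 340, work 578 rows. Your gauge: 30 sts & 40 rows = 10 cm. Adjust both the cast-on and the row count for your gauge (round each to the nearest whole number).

Stitches: 340 × 30/27 = 377.78 → 378.
Rows: 578 × 40/37 = 624.86 → 625.

Cast on 378 stitches; work 625 rows.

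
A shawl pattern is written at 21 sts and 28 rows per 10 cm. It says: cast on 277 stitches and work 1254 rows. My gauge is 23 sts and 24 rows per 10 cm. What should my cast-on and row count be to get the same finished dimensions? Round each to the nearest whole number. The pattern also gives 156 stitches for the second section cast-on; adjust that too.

Cast on 303 stitches; work 1075 rows; second section cast-on 171 stitches.

Stitches: 277 × 23/21 = 303.38 → 303.
Rows: 1254 × 24/28 = 1074.86 → 1075.
second section cast-on: 156 × 23/21 = 170.86 → 171.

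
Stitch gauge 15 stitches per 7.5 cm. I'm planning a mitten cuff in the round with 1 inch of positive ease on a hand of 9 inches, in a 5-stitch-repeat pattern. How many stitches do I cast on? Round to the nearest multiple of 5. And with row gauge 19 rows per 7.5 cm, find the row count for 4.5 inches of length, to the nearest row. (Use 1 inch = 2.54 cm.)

Cast on 50 stitches; work 29 rows.

Finished = 9 + 1 = 10 inches.
10 inches × 2.54 = 25.40 cm.
15/7.5 = 2 sts per cm; 25.40 × 2 = 50.80 sts.
Nearest multiple of 5 → 50.
4.5 inches = 11.43 cm; × 2.533 = 28.96 → 29 rows.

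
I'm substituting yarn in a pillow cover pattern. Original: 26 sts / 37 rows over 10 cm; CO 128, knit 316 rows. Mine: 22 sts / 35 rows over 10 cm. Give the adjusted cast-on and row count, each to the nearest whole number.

Cast on 108 stitches; work 299 rows.

Stitches: 128 × 22/26 = 108.31 → 108.
Rows: 316 × 35/37 = 298.92 → 299.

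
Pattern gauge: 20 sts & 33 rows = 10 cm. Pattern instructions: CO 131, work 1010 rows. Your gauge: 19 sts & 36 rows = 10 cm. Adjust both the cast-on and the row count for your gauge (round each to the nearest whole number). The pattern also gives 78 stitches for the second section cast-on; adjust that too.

Cast on 124 stitches; work 1102 rows; second section cast-on 74 stitches.

Stitches: 131 × 19/20 = 124.45 → 124.
Rows: 1010 × 36/33 = 1101.82 → 1102.
second section cast-on: 78 × 19/20 = 74.10 → 74.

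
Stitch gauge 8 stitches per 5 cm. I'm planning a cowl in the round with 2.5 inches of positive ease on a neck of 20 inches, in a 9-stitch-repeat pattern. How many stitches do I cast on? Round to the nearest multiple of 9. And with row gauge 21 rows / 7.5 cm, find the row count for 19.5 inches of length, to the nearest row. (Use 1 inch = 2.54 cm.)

Cast on 90 stitches; work 139 rows.

Finished = 20 + 2.5 = 22.5 inches.
22.5 inches × 2.54 = 57.15 cm.
8/5 = 1.6 sts per cm; 57.15 × 1.6 = 91.44 sts.
Nearest multiple of 9 → 90.
19.5 inches = 49.53 cm; × 2.8 = 138.68 → 139 rows.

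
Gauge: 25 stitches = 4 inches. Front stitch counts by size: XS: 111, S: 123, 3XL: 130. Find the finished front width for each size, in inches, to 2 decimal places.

25/4 = 6.25 sts per in.
XS: 111 / 6.25 = 17.760 → 17.76 in.
S: 123 / 6.25 = 19.680 → 19.68 in.
3XL: 130 / 6.25 = 20.800 → 20.80 in.

XS 17.76 inches; S 19.68 inches; 3XL 20.80 inches.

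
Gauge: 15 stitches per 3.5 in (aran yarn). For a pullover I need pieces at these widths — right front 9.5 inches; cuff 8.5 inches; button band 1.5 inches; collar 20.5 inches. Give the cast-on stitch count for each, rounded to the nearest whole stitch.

Rate = 15/3.5 = 4.286 sts per in.
right front: 9.5 × 4.286 = 40.71 → 41.
cuff: 8.5 × 4.286 = 36.43 → 36.
button band: 1.5 × 4.286 = 6.43 → 6.
collar: 20.5 × 4.286 = 87.86 → 88.

right front 41; cuff 36; button band 6; collar 88.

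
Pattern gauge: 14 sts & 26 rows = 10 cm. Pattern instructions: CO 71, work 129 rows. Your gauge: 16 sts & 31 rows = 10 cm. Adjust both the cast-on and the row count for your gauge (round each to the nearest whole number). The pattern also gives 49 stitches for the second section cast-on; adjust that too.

Cast on 81 stitches; work 154 rows; second section cast-on 56 stitches.

Stitches: 71 × 16/14 = 81.14 → 81.
Rows: 129 × 31/26 = 153.81 → 154.
second section cast-on: 49 × 16/14 = 56.00 → 56.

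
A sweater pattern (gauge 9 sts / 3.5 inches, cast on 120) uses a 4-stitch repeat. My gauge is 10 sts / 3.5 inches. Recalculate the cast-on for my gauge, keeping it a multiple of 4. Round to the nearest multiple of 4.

132 stitches.

120 × 10 / 9 = 133.33.
Nearest multiple of 4: 132.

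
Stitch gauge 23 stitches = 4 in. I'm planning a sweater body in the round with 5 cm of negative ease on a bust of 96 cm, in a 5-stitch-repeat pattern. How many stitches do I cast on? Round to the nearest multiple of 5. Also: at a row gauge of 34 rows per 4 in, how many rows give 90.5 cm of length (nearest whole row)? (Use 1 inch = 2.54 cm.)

Cast on 205 stitches; work 303 rows.

Finished = 96 − 5 = 91 cm.
91 cm × 1/2.54 = 35.83 inches.
23/4 = 5.75 sts per in; 35.83 × 5.75 = 206.00 sts.
Nearest multiple of 5 → 205.
90.5 cm = 35.63 inches; × 8.5 = 302.85 → 303 rows.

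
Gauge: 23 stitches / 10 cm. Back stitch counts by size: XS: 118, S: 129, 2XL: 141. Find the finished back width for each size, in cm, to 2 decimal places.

XS 51.30 cm; S 56.09 cm; 2XL 61.30 cm.

23/10 = 2.3 sts per cm.
XS: 118 / 2.3 = 51.304 → 51.30 cm.
S: 129 / 2.3 = 56.087 → 56.09 cm.
2XL: 141 / 2.3 = 61.304 → 61.30 cm.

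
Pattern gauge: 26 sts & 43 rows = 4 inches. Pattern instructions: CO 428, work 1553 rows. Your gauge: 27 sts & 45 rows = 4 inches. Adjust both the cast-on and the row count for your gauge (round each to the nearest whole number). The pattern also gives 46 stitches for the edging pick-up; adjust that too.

Stitches: 428 × 27/26 = 444.46 → 444.
Rows: 1553 × 45/43 = 1625.23 → 1625.
edging pick-up: 46 × 27/26 = 47.77 → 48.

Cast on 444 stitches; work 1625 rows; edging pick-up 48 stitches.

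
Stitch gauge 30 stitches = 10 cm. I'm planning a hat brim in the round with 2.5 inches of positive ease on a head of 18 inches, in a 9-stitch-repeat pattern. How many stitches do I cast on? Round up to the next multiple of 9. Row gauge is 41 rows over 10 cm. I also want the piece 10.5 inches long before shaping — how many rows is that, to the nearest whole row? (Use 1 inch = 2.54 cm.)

Finished = 18 + 2.5 = 20.5 inches.
20.5 inches × 2.54 = 52.07 cm.
30/10 = 3 sts per cm; 52.07 × 3 = 156.21 sts.
Next multiple of 9 → 162.
10.5 inches = 26.67 cm; × 4.1 = 109.35 → 109 rows.

Cast on 162 stitches; work 109 rows.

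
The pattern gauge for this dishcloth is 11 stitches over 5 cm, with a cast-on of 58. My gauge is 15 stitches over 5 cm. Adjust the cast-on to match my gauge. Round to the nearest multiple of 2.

80 stitches.

Scale factor = 15 / 11 = 1.364.
58 × 15 / 11 = 79.09 sts.
→ 80 sts.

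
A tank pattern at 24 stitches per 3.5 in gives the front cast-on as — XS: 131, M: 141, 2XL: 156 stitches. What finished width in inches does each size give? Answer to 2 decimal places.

24/3.5 = 6.857 sts per in.
XS: 131 / 6.857 = 19.104 → 19.10 in.
M: 141 / 6.857 = 20.562 → 20.56 in.
2XL: 156 / 6.857 = 22.750 → 22.75 in.

XS 19.10 inches; M 20.56 inches; 2XL 22.75 inches.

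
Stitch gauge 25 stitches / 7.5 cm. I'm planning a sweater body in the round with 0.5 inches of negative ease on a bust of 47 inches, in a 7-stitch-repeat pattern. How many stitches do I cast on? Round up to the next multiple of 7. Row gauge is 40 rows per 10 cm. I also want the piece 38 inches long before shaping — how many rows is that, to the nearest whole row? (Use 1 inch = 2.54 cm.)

Cast on 399 stitches; work 386 rows.

Finished = 47 − 0.5 = 46.5 inches.
46.5 inches × 2.54 = 118.11 cm.
25/7.5 = 3.333 sts per cm; 118.11 × 3.333 = 393.70 sts.
Next multiple of 7 → 399.
38 inches = 96.52 cm; × 4 = 386.08 → 386 rows.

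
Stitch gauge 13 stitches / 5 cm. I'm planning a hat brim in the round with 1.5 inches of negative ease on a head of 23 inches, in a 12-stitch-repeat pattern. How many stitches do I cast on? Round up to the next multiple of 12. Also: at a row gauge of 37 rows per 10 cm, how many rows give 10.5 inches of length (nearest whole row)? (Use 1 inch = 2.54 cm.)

Finished = 23 − 1.5 = 21.5 inches.
21.5 inches × 2.54 = 54.61 cm.
13/5 = 2.6 sts per cm; 54.61 × 2.6 = 141.99 sts.
Next multiple of 12 → 144.
10.5 inches = 26.67 cm; × 3.7 = 98.68 → 99 rows.

Cast on 144 stitches; work 99 rows.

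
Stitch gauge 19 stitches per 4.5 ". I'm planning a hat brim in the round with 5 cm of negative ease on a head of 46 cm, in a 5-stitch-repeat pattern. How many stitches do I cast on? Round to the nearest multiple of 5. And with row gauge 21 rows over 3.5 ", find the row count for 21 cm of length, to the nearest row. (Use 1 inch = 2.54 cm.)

Finished = 46 − 5 = 41 cm.
41 cm × 1/2.54 = 16.14 inches.
19/4.5 = 4.222 sts per in; 16.14 × 4.222 = 68.15 sts.
Nearest multiple of 5 → 70.
21 cm = 8.27 inches; × 6 = 49.61 → 50 rows.

Cast on 70 stitches; work 50 rows.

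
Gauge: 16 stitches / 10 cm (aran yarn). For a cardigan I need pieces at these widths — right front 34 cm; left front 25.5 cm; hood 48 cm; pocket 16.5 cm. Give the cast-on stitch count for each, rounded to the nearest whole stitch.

right front 54; left front 41; hood 77; pocket 26.

Rate = 16/10 = 1.6 sts per cm.
right front: 34 × 1.6 = 54.40 → 54.
left front: 25.5 × 1.6 = 40.80 → 41.
hood: 48 × 1.6 = 76.80 → 77.
pocket: 16.5 × 1.6 = 26.40 → 26.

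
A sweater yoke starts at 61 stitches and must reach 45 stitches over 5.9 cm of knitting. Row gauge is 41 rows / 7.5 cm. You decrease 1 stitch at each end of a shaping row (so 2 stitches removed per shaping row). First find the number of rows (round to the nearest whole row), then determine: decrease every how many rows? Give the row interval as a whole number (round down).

Rows = 5.9 × 5.467 = 32.3 → 32 rows.
Stitches to remove: 16 → 8 shaping rows (at 2 st each).
32 / 8 = 4.00 → every 4 rows.

Decrease every 4th row.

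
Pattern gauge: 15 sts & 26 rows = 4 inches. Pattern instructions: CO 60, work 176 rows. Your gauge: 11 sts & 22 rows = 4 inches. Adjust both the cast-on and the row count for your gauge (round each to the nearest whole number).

Cast on 44 stitches; work 149 rows.

Stitches: 60 × 11/15 = 44.00 → 44.
Rows: 176 × 22/26 = 148.92 → 149.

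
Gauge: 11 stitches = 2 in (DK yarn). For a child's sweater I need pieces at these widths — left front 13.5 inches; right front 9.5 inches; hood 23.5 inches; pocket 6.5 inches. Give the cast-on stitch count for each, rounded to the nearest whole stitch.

Rate = 11/2 = 5.5 sts per in.
left front: 13.5 × 5.5 = 74.25 → 74.
right front: 9.5 × 5.5 = 52.25 → 52.
hood: 23.5 × 5.5 = 129.25 → 129.
pocket: 6.5 × 5.5 = 35.75 → 36.

left front 74; right front 52; hood 129; pocket 36.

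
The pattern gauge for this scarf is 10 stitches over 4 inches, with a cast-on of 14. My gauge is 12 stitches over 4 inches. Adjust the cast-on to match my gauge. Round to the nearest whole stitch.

Scale factor = 12 / 10 = 1.200.
14 × 12 / 10 = 16.80 sts.
→ 17 sts.

Cast on 17 stitches.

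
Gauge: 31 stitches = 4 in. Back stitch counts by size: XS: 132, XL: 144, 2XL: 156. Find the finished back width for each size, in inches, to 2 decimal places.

31/4 = 7.75 sts per in.
XS: 132 / 7.75 = 17.032 → 17.03 in.
XL: 144 / 7.75 = 18.581 → 18.58 in.
2XL: 156 / 7.75 = 20.129 → 20.13 in.

XS 17.03 inches; XL 18.58 inches; 2XL 20.13 inches.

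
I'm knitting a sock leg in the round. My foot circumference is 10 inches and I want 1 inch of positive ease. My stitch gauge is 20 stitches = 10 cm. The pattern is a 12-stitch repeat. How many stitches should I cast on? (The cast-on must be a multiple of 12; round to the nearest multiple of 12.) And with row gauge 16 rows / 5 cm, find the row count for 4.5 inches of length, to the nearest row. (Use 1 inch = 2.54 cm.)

Finished = 10 + 1 = 11 inches.
11 inches × 2.54 = 27.94 cm.
20/10 = 2 sts per cm; 27.94 × 2 = 55.88 sts.
Nearest multiple of 12 → 60.
4.5 inches = 11.43 cm; × 3.2 = 36.58 → 37 rows.

Cast on 60 stitches; work 37 rows.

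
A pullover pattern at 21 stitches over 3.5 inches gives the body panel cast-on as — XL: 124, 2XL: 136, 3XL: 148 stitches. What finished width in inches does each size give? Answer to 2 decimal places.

21/3.5 = 6 sts per in.
XL: 124 / 6 = 20.667 → 20.67 in.
2XL: 136 / 6 = 22.667 → 22.67 in.
3XL: 148 / 6 = 24.667 → 24.67 in.

XL 20.67 inches; 2XL 22.67 inches; 3XL 24.67 inches.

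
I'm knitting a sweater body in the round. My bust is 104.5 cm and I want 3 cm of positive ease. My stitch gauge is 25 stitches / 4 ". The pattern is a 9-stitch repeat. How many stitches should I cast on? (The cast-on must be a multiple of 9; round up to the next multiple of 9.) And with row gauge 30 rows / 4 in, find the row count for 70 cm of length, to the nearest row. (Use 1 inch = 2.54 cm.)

Cast on 270 stitches; work 207 rows.

Finished = 104.5 + 3 = 107.5 cm.
107.5 cm × 1/2.54 = 42.32 inches.
25/4 = 6.25 sts per in; 42.32 × 6.25 = 264.52 sts.
Next multiple of 9 → 270.
70 cm = 27.56 inches; × 7.5 = 206.69 → 207 rows.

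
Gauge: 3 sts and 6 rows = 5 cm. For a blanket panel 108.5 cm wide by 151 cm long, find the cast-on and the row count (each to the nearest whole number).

Cast on 65 stitches and work 181 rows.

Stitch gauge = 3/5 = 0.6 sts/cm; 108.5 × 0.6 = 65.10 → 65 sts.
Row gauge = 6/5 = 1.2 rows/cm; 151 × 1.2 = 181.20 → 181 rows.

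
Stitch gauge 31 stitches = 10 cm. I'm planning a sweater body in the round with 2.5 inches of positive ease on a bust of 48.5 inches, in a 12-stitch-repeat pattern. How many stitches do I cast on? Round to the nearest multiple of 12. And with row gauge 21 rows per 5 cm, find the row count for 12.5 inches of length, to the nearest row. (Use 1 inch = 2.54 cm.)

Finished = 48.5 + 2.5 = 51 inches.
51 inches × 2.54 = 129.54 cm.
31/10 = 3.1 sts per cm; 129.54 × 3.1 = 401.57 sts.
Nearest multiple of 12 → 396.
12.5 inches = 31.75 cm; × 4.2 = 133.35 → 133 rows.

Cast on 396 stitches; work 133 rows.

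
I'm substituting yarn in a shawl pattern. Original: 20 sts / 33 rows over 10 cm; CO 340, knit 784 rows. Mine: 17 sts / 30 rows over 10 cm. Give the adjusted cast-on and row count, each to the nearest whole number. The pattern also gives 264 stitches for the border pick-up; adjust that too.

Stitches: 340 × 17/20 = 289.00 → 289.
Rows: 784 × 30/33 = 712.73 → 713.
border pick-up: 264 × 17/20 = 224.40 → 224.

Cast on 289 stitches; work 713 rows; border pick-up 224 stitches.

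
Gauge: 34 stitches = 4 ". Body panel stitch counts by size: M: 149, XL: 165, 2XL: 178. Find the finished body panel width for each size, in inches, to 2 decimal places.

34/4 = 8.5 sts per in.
M: 149 / 8.5 = 17.529 → 17.53 in.
XL: 165 / 8.5 = 19.412 → 19.41 in.
2XL: 178 / 8.5 = 20.941 → 20.94 in.

M 17.53 inches; XL 19.41 inches; 2XL 20.94 inches.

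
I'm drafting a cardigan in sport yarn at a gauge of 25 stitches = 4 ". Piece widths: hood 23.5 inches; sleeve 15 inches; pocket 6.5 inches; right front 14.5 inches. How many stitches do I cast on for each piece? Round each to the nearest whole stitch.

Rate = 25/4 = 6.25 sts per in.
hood: 23.5 × 6.25 = 146.88 → 147.
sleeve: 15 × 6.25 = 93.75 → 94.
pocket: 6.5 × 6.25 = 40.62 → 41.
right front: 14.5 × 6.25 = 90.62 → 91.

hood 147; sleeve 94; pocket 41; right front 91.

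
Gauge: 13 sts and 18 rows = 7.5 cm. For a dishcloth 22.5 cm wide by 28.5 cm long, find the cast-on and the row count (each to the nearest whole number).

Cast on 39 stitches and work 68 rows.

Stitch gauge = 13/7.5 = 1.733 sts/cm; 22.5 × 1.733 = 39.00 → 39 sts.
Row gauge = 18/7.5 = 2.4 rows/cm; 28.5 × 2.4 = 68.40 → 68 rows.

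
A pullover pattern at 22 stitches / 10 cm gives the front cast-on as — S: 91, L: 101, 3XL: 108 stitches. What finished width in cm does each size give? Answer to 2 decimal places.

S 41.36 cm; L 45.91 cm; 3XL 49.09 cm.

22/10 = 2.2 sts per cm.
S: 91 / 2.2 = 41.364 → 41.36 cm.
L: 101 / 2.2 = 45.909 → 45.91 cm.
3XL: 108 / 2.2 = 49.091 → 49.09 cm.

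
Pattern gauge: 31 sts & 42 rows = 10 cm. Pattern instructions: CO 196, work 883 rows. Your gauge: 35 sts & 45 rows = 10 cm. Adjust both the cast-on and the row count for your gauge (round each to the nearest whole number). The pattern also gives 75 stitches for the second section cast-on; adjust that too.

Cast on 221 stitches; work 946 rows; second section cast-on 85 stitches.

Stitches: 196 × 35/31 = 221.29 → 221.
Rows: 883 × 45/42 = 946.07 → 946.
second section cast-on: 75 × 35/31 = 84.68 → 85.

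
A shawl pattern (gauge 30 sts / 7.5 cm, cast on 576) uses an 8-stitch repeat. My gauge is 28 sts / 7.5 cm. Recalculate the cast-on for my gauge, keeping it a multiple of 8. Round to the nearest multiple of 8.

536 stitches.

576 × 28 / 30 = 537.60.
Nearest multiple of 8: 536.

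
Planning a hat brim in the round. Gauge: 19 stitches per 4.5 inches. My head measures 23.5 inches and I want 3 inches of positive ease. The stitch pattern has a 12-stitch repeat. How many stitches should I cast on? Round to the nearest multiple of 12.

108 stitches.

Finished = 23.5 + 3 = 26.5 inches.
19 / 4.5 = 4.222 sts/in.
26.5 × 4.222 = 111.89 sts.
Nearest multiple of 12: 108.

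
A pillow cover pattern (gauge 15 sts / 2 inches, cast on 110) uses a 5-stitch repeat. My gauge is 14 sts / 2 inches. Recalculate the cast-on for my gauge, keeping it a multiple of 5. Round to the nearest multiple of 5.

110 × 14 / 15 = 102.67.
Nearest multiple of 5: 105.

105 stitches.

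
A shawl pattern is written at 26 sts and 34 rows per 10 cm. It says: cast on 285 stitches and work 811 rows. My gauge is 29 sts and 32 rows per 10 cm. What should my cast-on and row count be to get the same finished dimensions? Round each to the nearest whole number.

Stitches: 285 × 29/26 = 317.88 → 318.
Rows: 811 × 32/34 = 763.29 → 763.

Cast on 318 stitches; work 763 rows.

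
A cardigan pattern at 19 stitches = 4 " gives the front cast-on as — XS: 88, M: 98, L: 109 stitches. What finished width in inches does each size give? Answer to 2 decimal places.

XS 18.53 inches; M 20.63 inches; L 22.95 inches.

19/4 = 4.75 sts per in.
XS: 88 / 4.75 = 18.526 → 18.53 in.
M: 98 / 4.75 = 20.632 → 20.63 in.
L: 109 / 4.75 = 22.947 → 22.95 in.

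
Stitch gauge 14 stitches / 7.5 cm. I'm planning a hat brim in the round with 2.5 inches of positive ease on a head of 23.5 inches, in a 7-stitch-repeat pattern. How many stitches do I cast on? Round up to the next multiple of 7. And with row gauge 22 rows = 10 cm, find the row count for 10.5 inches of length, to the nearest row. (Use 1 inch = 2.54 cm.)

Cast on 126 stitches; work 59 rows.

Finished = 23.5 + 2.5 = 26 inches.
26 inches × 2.54 = 66.04 cm.
14/7.5 = 1.867 sts per cm; 66.04 × 1.867 = 123.27 sts.
Next multiple of 7 → 126.
10.5 inches = 26.67 cm; × 2.2 = 58.67 → 59 rows.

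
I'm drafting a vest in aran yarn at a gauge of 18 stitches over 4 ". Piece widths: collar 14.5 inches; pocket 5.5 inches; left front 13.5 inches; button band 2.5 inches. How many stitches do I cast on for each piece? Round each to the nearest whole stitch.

collar 65; pocket 25; left front 61; button band 11.

Rate = 18/4 = 4.5 sts per in.
collar: 14.5 × 4.5 = 65.25 → 65.
pocket: 5.5 × 4.5 = 24.75 → 25.
left front: 13.5 × 4.5 = 60.75 → 61.
button band: 2.5 × 4.5 = 11.25 → 11.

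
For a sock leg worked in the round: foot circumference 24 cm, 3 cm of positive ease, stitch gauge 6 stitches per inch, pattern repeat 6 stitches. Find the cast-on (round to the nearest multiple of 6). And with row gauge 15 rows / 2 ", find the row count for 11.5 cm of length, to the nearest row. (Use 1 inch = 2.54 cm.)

Cast on 66 stitches; work 34 rows.

Finished = 24 + 3 = 27 cm.
27 cm × 1/2.54 = 10.63 inches.
6/1 = 6 sts per in; 10.63 × 6 = 63.78 sts.
Nearest multiple of 6 → 66.
11.5 cm = 4.53 inches; × 7.5 = 33.96 → 34 rows.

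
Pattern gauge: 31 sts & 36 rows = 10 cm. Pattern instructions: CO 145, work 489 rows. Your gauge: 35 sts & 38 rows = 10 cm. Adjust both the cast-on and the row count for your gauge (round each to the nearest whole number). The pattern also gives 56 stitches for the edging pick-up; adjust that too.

Stitches: 145 × 35/31 = 163.71 → 164.
Rows: 489 × 38/36 = 516.17 → 516.
edging pick-up: 56 × 35/31 = 63.23 → 63.

Cast on 164 stitches; work 516 rows; edging pick-up 63 stitches.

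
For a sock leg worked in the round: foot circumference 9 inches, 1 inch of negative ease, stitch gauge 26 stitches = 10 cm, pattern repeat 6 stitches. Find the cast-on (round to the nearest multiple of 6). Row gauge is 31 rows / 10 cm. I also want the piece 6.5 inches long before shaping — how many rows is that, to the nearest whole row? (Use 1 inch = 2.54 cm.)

Cast on 54 stitches; work 51 rows.

Finished = 9 − 1 = 8 inches.
8 inches × 2.54 = 20.32 cm.
26/10 = 2.6 sts per cm; 20.32 × 2.6 = 52.83 sts.
Nearest multiple of 6 → 54.
6.5 inches = 16.51 cm; × 3.1 = 51.18 → 51 rows.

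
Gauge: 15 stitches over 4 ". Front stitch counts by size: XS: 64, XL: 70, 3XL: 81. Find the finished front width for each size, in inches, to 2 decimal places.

15/4 = 3.75 sts per in.
XS: 64 / 3.75 = 17.067 → 17.07 in.
XL: 70 / 3.75 = 18.667 → 18.67 in.
3XL: 81 / 3.75 = 21.600 → 21.60 in.

XS 17.07 inches; XL 18.67 inches; 3XL 21.60 inches.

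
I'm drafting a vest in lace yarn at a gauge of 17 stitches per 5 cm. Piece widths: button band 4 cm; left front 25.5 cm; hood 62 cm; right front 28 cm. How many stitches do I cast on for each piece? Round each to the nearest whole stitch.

Rate = 17/5 = 3.4 sts per cm.
button band: 4 × 3.4 = 13.60 → 14.
left front: 25.5 × 3.4 = 86.70 → 87.
hood: 62 × 3.4 = 210.80 → 211.
right front: 28 × 3.4 = 95.20 → 95.

button band 14; left front 87; hood 211; right front 95.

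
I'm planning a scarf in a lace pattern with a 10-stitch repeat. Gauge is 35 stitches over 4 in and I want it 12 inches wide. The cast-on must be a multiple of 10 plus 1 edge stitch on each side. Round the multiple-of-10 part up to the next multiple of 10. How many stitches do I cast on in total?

35 / 4 = 8.75 sts per inch.
12 × 8.75 = 105.00 sts.
Less 2 edge sts → 103.00 for the repeat.
Next multiple of 10: 110.
Add back 2 edge sts → 112.

112 stitches.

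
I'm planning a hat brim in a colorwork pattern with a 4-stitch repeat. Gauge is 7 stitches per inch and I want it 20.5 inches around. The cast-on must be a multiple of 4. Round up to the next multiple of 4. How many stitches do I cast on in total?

Cast on 144 stitches.

7 / 1 = 7 sts per inch.
20.5 × 7 = 143.50 sts.
Next multiple of 4: 144.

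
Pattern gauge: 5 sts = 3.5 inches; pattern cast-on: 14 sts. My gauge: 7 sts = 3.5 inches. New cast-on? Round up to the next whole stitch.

Cast on 20 stitches.

Scale factor = 7 / 5 = 1.400.
14 × 7 / 5 = 19.60 sts.
→ 20 sts.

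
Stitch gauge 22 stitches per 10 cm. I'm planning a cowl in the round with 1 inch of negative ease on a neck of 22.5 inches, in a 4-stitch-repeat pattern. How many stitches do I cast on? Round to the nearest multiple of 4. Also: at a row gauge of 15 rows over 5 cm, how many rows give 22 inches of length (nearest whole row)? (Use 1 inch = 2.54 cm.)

Cast on 120 stitches; work 168 rows.

Finished = 22.5 − 1 = 21.5 inches.
21.5 inches × 2.54 = 54.61 cm.
22/10 = 2.2 sts per cm; 54.61 × 2.2 = 120.14 sts.
Nearest multiple of 4 → 120.
22 inches = 55.88 cm; × 3 = 167.64 → 168 rows.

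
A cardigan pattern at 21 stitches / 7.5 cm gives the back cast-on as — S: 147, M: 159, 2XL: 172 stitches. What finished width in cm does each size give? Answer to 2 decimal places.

21/7.5 = 2.8 sts per cm.
S: 147 / 2.8 = 52.500 → 52.50 cm.
M: 159 / 2.8 = 56.786 → 56.79 cm.
2XL: 172 / 2.8 = 61.429 → 61.43 cm.

S 52.50 cm; M 56.79 cm; 2XL 61.43 cm.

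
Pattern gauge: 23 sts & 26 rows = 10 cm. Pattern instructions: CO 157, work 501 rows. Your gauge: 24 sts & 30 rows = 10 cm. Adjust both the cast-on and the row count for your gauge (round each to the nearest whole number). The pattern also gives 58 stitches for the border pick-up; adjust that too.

Stitches: 157 × 24/23 = 163.83 → 164.
Rows: 501 × 30/26 = 578.08 → 578.
border pick-up: 58 × 24/23 = 60.52 → 61.

Cast on 164 stitches; work 578 rows; border pick-up 61 stitches.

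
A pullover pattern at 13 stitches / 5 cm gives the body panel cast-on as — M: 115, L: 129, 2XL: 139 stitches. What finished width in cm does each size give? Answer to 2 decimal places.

13/5 = 2.6 sts per cm.
M: 115 / 2.6 = 44.231 → 44.23 cm.
L: 129 / 2.6 = 49.615 → 49.62 cm.
2XL: 139 / 2.6 = 53.462 → 53.46 cm.

M 44.23 cm; L 49.62 cm; 2XL 53.46 cm.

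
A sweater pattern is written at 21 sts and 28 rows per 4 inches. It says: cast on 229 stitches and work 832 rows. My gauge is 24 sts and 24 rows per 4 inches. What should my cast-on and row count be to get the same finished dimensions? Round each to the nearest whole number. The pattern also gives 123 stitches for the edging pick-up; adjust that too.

Stitches: 229 × 24/21 = 261.71 → 262.
Rows: 832 × 24/28 = 713.14 → 713.
edging pick-up: 123 × 24/21 = 140.57 → 141.

Cast on 262 stitches; work 713 rows; edging pick-up 141 stitches.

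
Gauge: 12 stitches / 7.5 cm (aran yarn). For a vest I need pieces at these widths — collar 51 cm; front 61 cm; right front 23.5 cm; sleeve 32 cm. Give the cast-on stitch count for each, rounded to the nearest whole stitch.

Rate = 12/7.5 = 1.6 sts per cm.
collar: 51 × 1.6 = 81.60 → 82.
front: 61 × 1.6 = 97.60 → 98.
right front: 23.5 × 1.6 = 37.60 → 38.
sleeve: 32 × 1.6 = 51.20 → 51.

collar 82; front 98; right front 38; sleeve 51.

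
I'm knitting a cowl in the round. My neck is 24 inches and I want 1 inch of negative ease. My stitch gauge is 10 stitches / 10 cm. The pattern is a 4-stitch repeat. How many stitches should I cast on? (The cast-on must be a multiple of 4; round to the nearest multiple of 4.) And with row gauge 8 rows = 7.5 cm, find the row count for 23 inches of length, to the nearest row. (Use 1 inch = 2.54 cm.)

Finished = 24 − 1 = 23 inches.
23 inches × 2.54 = 58.42 cm.
10/10 = 1 sts per cm; 58.42 × 1 = 58.42 sts.
Nearest multiple of 4 → 60.
23 inches = 58.42 cm; × 1.067 = 62.31 → 62 rows.

Cast on 60 stitches; work 62 rows.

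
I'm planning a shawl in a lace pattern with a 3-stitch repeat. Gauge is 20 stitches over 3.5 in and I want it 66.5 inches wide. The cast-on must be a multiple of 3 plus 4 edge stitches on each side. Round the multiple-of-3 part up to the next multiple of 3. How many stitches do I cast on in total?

CO 380 sts.

20 / 3.5 = 5.714 sts per inch.
66.5 × 5.714 = 380.00 sts.
Less 8 edge sts → 372.00 for the repeat.
Next multiple of 3: 372.
Add back 8 edge sts → 380.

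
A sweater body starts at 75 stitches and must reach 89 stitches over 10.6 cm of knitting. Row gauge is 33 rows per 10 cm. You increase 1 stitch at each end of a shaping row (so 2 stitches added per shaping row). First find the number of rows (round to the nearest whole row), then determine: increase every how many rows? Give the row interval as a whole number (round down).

Rows = 10.6 × 3.3 = 35.0 → 35 rows.
Stitches to add: 14 → 7 shaping rows (at 2 st each).
35 / 7 = 5.00 → every 5 rows.

Increase every 5th row.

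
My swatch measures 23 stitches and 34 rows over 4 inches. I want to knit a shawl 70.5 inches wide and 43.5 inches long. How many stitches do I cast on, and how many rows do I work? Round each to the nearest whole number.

Cast on 405 stitches and work 370 rows.

Stitch gauge = 23/4 = 5.75 sts/in; 70.5 × 5.75 = 405.38 → 405 sts.
Row gauge = 34/4 = 8.5 rows/in; 43.5 × 8.5 = 369.75 → 370 rows.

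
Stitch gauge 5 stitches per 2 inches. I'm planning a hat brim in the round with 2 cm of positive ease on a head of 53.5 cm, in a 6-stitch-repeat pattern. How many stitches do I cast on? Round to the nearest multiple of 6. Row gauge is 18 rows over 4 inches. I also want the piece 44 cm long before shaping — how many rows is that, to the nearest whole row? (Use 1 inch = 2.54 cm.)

Cast on 54 stitches; work 78 rows.

Finished = 53.5 + 2 = 55.5 cm.
55.5 cm × 1/2.54 = 21.85 inches.
5/2 = 2.5 sts per in; 21.85 × 2.5 = 54.63 sts.
Nearest multiple of 6 → 54.
44 cm = 17.32 inches; × 4.5 = 77.95 → 78 rows.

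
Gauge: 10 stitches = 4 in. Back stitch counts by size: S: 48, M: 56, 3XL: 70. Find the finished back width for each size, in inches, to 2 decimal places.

10/4 = 2.5 sts per in.
S: 48 / 2.5 = 19.200 → 19.20 in.
M: 56 / 2.5 = 22.400 → 22.40 in.
3XL: 70 / 2.5 = 28.000 → 28.00 in.

S 19.20 inches; M 22.40 inches; 3XL 28.00 inches.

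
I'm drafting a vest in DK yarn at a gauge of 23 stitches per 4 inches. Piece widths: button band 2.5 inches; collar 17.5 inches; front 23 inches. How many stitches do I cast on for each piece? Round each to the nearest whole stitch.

button band 14; collar 101; front 132.

Rate = 23/4 = 5.75 sts per in.
button band: 2.5 × 5.75 = 14.38 → 14.
collar: 17.5 × 5.75 = 100.62 → 101.
front: 23 × 5.75 = 132.25 → 132.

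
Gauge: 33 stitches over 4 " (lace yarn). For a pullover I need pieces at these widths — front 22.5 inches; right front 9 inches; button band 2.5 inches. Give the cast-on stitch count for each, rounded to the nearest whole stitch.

front 186; right front 74; button band 21.

Rate = 33/4 = 8.25 sts per in.
front: 22.5 × 8.25 = 185.62 → 186.
right front: 9 × 8.25 = 74.25 → 74.
button band: 2.5 × 8.25 = 20.62 → 21.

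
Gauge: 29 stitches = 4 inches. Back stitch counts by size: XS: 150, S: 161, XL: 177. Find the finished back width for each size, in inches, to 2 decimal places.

XS 20.69 inches; S 22.21 inches; XL 24.41 inches.

29/4 = 7.25 sts per in.
XS: 150 / 7.25 = 20.690 → 20.69 in.
S: 161 / 7.25 = 22.207 → 22.21 in.
XL: 177 / 7.25 = 24.414 → 24.41 in.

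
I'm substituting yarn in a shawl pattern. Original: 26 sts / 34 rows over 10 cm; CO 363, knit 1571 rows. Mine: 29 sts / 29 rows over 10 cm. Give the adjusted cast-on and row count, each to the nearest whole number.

Stitches: 363 × 29/26 = 404.88 → 405.
Rows: 1571 × 29/34 = 1339.97 → 1340.

Cast on 405 stitches; work 1340 rows.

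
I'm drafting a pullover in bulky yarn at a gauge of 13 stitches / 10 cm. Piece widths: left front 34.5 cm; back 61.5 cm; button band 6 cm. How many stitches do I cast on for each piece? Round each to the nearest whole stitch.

left front 45; back 80; button band 8.

Rate = 13/10 = 1.3 sts per cm.
left front: 34.5 × 1.3 = 44.85 → 45.
back: 61.5 × 1.3 = 79.95 → 80.
button band: 6 × 1.3 = 7.80 → 8.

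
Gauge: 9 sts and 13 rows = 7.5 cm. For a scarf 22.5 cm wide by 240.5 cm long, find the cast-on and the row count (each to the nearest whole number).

Cast on 27 stitches and work 417 rows.

Stitch gauge = 9/7.5 = 1.2 sts/cm; 22.5 × 1.2 = 27.00 → 27 sts.
Row gauge = 13/7.5 = 1.733 rows/cm; 240.5 × 1.733 = 416.87 → 417 rows.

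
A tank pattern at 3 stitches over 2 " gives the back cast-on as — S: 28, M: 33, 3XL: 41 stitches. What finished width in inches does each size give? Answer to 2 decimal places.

S 18.67 inches; M 22.00 inches; 3XL 27.33 inches.

3/2 = 1.5 sts per in.
S: 28 / 1.5 = 18.667 → 18.67 in.
M: 33 / 1.5 = 22.000 → 22.00 in.
3XL: 41 / 1.5 = 27.333 → 27.33 in.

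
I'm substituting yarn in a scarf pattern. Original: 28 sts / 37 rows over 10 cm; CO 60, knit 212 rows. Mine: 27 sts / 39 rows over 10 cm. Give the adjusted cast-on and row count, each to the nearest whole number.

Cast on 58 stitches; work 223 rows.

Stitches: 60 × 27/28 = 57.86 → 58.
Rows: 212 × 39/37 = 223.46 → 223.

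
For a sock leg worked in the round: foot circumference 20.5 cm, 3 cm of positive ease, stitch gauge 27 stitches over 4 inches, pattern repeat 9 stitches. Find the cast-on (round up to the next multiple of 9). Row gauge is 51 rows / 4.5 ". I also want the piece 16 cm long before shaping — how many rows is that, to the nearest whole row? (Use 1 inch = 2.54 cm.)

Cast on 63 stitches; work 71 rows.

Finished = 20.5 + 3 = 23.5 cm.
23.5 cm × 1/2.54 = 9.25 inches.
27/4 = 6.75 sts per in; 9.25 × 6.75 = 62.45 sts.
Next multiple of 9 → 63.
16 cm = 6.30 inches; × 11.333 = 71.39 → 71 rows.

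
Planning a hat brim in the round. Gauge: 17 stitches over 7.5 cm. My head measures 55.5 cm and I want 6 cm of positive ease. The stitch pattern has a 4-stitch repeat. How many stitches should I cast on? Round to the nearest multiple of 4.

CO 140 sts.

Finished = 55.5 + 6 = 61.5 cm.
17 / 7.5 = 2.267 sts/cm.
61.5 × 2.267 = 139.40 sts.
Nearest multiple of 4: 140.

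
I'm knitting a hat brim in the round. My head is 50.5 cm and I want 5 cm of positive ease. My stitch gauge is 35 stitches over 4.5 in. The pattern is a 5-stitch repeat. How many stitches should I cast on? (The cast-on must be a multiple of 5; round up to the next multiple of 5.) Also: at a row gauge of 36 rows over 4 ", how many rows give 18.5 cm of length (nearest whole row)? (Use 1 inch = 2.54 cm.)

Cast on 170 stitches; work 66 rows.

Finished = 50.5 + 5 = 55.5 cm.
55.5 cm × 1/2.54 = 21.85 inches.
35/4.5 = 7.778 sts per in; 21.85 × 7.778 = 169.95 sts.
Next multiple of 5 → 170.
18.5 cm = 7.28 inches; × 9 = 65.55 → 66 rows.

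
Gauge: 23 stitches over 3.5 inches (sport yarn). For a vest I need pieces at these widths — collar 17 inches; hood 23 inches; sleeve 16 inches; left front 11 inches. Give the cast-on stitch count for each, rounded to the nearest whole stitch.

Rate = 23/3.5 = 6.571 sts per in.
collar: 17 × 6.571 = 111.71 → 112.
hood: 23 × 6.571 = 151.14 → 151.
sleeve: 16 × 6.571 = 105.14 → 105.
left front: 11 × 6.571 = 72.29 → 72.

collar 112; hood 151; sleeve 105; left front 72.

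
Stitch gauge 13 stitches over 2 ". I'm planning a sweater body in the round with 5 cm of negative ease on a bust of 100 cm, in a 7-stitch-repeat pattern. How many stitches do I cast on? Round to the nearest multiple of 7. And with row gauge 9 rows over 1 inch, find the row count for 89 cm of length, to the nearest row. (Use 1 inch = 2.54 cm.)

Finished = 100 − 5 = 95 cm.
95 cm × 1/2.54 = 37.40 inches.
13/2 = 6.5 sts per in; 37.40 × 6.5 = 243.11 sts.
Nearest multiple of 7 → 245.
89 cm = 35.04 inches; × 9 = 315.35 → 315 rows.

Cast on 245 stitches; work 315 rows.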